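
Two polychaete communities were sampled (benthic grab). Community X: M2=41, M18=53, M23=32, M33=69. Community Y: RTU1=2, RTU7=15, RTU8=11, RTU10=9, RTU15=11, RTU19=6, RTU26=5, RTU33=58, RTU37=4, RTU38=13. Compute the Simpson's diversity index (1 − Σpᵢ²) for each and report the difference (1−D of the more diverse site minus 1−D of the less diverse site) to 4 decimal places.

Community X: N=195, proportions 0.210256, 0.271795, 0.164103, 0.353846, giving 1−D = 0.729783 (working shown to 6 dp, full precision carried).
Community Y: N=134, proportions 0.014925, 0.11194, 0.08209, 0.067164, 0.08209, 0.044776, 0.037313, 0.432836, 0.029851, 0.097015, giving 1−D = 0.768211.
Difference = |0.729783 − 0.768211| = 0.038428, i.e. 0.0384 to 4 decimal places.

0.0384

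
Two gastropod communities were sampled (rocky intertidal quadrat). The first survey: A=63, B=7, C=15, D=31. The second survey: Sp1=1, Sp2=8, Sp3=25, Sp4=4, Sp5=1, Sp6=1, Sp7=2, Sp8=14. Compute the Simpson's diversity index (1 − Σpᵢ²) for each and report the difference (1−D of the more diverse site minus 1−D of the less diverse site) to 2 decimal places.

The first survey: N=116, proportions 0.5431, 0.0603, 0.1293, 0.2672, giving 1−D = 0.6133 (working shown to 4 dp, full precision carried).
The second survey: N=56, proportions 0.0179, 0.1429, 0.4464, 0.0714, 0.0179, 0.0179, 0.0357, 0.25, giving 1−D = 0.7105.
Difference = |0.6133 − 0.7105| = 0.0972, i.e. 0.10 to 2 decimal places.

0.10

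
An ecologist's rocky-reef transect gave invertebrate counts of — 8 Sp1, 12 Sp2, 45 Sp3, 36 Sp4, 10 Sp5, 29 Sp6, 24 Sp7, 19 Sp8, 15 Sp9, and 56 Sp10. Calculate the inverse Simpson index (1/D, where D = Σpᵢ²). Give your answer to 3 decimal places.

Total N = 8+12+45+36+10+29+24+19+15+56 = 254, so the proportions are 0.0314961, 0.0472441, 0.1771654, 0.1417323, 0.0393701, 0.1141732, 0.0944882, 0.0748031, 0.0590551, 0.2204724 (working shown to 7 dp, full precision carried).
D = 0.0314961² + 0.0472441² + 0.1771654² + 0.1417323² + 0.0393701² + 0.1141732² + 0.0944882² + 0.0748031² + 0.0590551² + 0.2204724² = 0.0009920 + 0.0022320 + 0.0313876 + 0.0200880 + 0.0015500 + 0.0130355 + 0.0089280 + 0.0055955 + 0.0034875 + 0.0486081 = 0.1359043.
So 1/D = 7.35812, i.e. 7.358 to 3 decimal places.

7.358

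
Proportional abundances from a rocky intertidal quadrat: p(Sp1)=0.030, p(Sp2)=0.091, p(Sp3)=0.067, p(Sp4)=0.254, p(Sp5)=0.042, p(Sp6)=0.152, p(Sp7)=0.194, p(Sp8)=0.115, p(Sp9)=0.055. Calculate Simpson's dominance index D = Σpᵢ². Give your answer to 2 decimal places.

D = 0.03² + 0.091² + 0.067² + 0.254² + 0.042² + 0.152² + 0.194² + 0.115² + 0.055² = 0.0009 + 0.0083 + 0.0045 + 0.0645 + 0.0018 + 0.0231 + 0.0376 + 0.0132 + 0.0030 = 0.1569 (working shown to 4 dp, full precision carried).
To 2 decimal places, D = 0.16.

0.16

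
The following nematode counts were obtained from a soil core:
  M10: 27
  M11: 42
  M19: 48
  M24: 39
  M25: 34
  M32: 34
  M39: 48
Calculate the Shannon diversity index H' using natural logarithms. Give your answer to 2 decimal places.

Total N = 27+42+48+39+34+34+48 = 272, so the proportions are 0.0993, 0.1544, 0.1765, 0.1434, 0.125, 0.125, 0.1765 (working shown to 4 dp, full precision carried).
Each pᵢ ln pᵢ term: 0.0993×(-2.3100)=-0.2293, 0.1544×(-1.8681)=-0.2885, 0.1765×(-1.7346)=-0.3061, 0.1434×(-1.9422)=-0.2785, 0.125×(-2.0794)=-0.2599, 0.125×(-2.0794)=-0.2599, 0.1765×(-1.7346)=-0.3061.
Sum = -1.9283, so H' = 1.93.

1.93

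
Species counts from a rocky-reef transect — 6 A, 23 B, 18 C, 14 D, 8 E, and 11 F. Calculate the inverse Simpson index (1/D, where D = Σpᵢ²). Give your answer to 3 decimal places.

5.039

Total N = 6+23+18+14+8+11 = 80, so the proportions are 0.075, 0.2875, 0.225, 0.175, 0.1, 0.1375 (working shown to 7 dp, full precision carried).
D = 0.075² + 0.2875² + 0.225² + 0.175² + 0.1² + 0.1375² = 0.0056250 + 0.0826562 + 0.0506250 + 0.0306250 + 0.0100000 + 0.0189063 = 0.1984375.
So 1/D = 5.03937, i.e. 5.039 to 3 decimal places.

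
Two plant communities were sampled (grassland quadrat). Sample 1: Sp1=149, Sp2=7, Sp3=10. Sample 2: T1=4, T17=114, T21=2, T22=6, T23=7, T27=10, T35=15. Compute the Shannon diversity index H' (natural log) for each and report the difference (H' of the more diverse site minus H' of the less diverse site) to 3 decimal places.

0.645

Sample 1: N=166, proportions 0.89759, 0.04217, 0.06024, giving H' = 0.39973 (working shown to 5 dp, full precision carried).
Sample 2: N=158, proportions 0.02532, 0.72152, 0.01266, 0.03797, 0.0443, 0.06329, 0.09494, giving H' = 1.04439.
Difference = |0.39973 − 1.04439| = 0.64466, i.e. 0.645 to 3 decimal places.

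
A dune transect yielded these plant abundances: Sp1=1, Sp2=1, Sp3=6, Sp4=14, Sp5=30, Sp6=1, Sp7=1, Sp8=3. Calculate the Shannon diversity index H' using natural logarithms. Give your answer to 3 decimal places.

1.358

Total N = 1+1+6+14+30+1+1+3 = 57, so the proportions are 0.01754, 0.01754, 0.10526, 0.24561, 0.52632, 0.01754, 0.01754, 0.05263 (working shown to 5 dp, full precision carried).
Each pᵢ ln pᵢ term: 0.01754×(-4.04305)=-0.07093, 0.01754×(-4.04305)=-0.07093, 0.10526×(-2.25129)=-0.23698, 0.24561×(-1.40399)=-0.34484, 0.52632×(-0.64185)=-0.33782, 0.01754×(-4.04305)=-0.07093, 0.01754×(-4.04305)=-0.07093, 0.05263×(-2.94444)=-0.15497.
Sum = -1.35833, so H' = 1.358.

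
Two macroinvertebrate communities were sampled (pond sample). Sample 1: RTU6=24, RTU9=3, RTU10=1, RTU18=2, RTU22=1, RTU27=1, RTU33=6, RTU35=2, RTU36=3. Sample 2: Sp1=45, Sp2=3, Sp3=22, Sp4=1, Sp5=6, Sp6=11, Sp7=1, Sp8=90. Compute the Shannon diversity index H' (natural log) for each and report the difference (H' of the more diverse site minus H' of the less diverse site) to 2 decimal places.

Sample 1: N=43, proportions 0.5581, 0.0698, 0.0233, 0.0465, 0.0233, 0.0233, 0.1395, 0.0465, 0.0698, giving H' = 1.5196 (working shown to 4 dp, full precision carried).
Sample 2: N=179, proportions 0.2514, 0.0168, 0.1229, 0.0056, 0.0335, 0.0615, 0.0056, 0.5028, giving H' = 1.3622.
Difference = |1.5196 − 1.3622| = 0.1574, i.e. 0.16 to 2 decimal places.

0.16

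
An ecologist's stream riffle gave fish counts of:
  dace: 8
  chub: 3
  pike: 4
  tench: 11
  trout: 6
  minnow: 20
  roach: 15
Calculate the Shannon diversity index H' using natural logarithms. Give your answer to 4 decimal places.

Total N = 8+3+4+11+6+20+15 = 67, so the proportions are 0.119403, 0.044776, 0.059701, 0.164179, 0.089552, 0.298507, 0.223881 (working shown to 6 dp, full precision carried).
Each pᵢ ln pᵢ term: 0.119403×(-2.125251)=-0.253761, 0.044776×(-3.106080)=-0.139078, 0.059701×(-2.818398)=-0.168263, 0.164179×(-1.806797)=-0.296638, 0.089552×(-2.412933)=-0.216084, 0.298507×(-1.208960)=-0.360884, 0.223881×(-1.496642)=-0.335069.
Sum = -1.769777, so H' = 1.7698.

1.7698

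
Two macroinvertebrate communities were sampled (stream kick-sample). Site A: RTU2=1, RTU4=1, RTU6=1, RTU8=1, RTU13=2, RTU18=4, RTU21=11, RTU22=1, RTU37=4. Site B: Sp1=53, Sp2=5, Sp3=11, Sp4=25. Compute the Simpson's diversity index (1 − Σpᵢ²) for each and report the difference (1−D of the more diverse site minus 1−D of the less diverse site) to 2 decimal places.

0.17

Site A: N=26, proportions 0.03846, 0.03846, 0.03846, 0.03846, 0.07692, 0.15385, 0.42308, 0.03846, 0.15385, giving 1−D = 0.76036 (working shown to 5 dp, full precision carried).
Site B: N=94, proportions 0.56383, 0.05319, 0.11702, 0.26596, giving 1−D = 0.59484.
Difference = |0.76036 − 0.59484| = 0.16552, i.e. 0.17 to 2 decimal places.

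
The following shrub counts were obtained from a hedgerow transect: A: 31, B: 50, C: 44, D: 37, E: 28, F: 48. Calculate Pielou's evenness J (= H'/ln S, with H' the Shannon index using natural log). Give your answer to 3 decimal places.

0.988

Total N = 31+50+44+37+28+48 = 238, so the proportions are 0.13025, 0.21008, 0.18487, 0.15546, 0.11765, 0.20168 (working shown to 5 dp, full precision carried).
H' = −Σ pᵢ ln pᵢ = −((-0.26549) + (-0.32778) + (-0.31208) + (-0.28937) + (-0.25177) + (-0.32290)) = 1.76940.
With S = 6 species, ln S = 1.79176, so J = 1.76940/1.79176 = 0.98752, i.e. 0.988 to 3 decimal places.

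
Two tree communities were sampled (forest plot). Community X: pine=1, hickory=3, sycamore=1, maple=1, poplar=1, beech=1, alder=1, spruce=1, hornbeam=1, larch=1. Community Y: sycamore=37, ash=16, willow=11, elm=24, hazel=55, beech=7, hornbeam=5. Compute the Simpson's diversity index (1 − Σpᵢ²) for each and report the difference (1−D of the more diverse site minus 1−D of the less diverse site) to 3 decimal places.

Community X: N=12, proportions 0.08333, 0.25, 0.08333, 0.08333, 0.08333, 0.08333, 0.08333, 0.08333, 0.08333, 0.08333, giving 1−D = 0.87500 (working shown to 5 dp, full precision carried).
Community Y: N=155, proportions 0.23871, 0.10323, 0.07097, 0.15484, 0.35484, 0.04516, 0.03226, giving 1−D = 0.77436.
Difference = |0.87500 − 0.77436| = 0.10064, i.e. 0.101 to 3 decimal places.

0.101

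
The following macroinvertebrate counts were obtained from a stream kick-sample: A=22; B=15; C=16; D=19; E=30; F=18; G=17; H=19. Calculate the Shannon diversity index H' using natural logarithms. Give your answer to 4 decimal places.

Total N = 22+15+16+19+30+18+17+19 = 156, so the proportions are 0.141026, 0.096154, 0.102564, 0.121795, 0.192308, 0.115385, 0.108974, 0.121795 (working shown to 6 dp, full precision carried).
Each pᵢ ln pᵢ term: 0.141026×(-1.958814)=-0.276243, 0.096154×(-2.341806)=-0.225174, 0.102564×(-2.277267)=-0.233566, 0.121795×(-2.105417)=-0.256429, 0.192308×(-1.648659)=-0.317050, 0.115385×(-2.159484)=-0.249171, 0.108974×(-2.216643)=-0.241557, 0.121795×(-2.105417)=-0.256429.
Sum = -2.055619, so H' = 2.0556.

2.0556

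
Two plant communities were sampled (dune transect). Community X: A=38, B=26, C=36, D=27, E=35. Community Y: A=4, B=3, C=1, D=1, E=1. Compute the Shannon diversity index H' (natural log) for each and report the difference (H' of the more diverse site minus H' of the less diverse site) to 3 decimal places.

0.179

Community X: N=162, proportions 0.234568, 0.160494, 0.222222, 0.166667, 0.216049, giving H' = 1.597657 (working shown to 6 dp, full precision carried).
Community Y: N=10, proportions 0.4, 0.3, 0.1, 0.1, 0.1, giving H' = 1.418484.
Difference = |1.597657 − 1.418484| = 0.179173, i.e. 0.179 to 3 decimal places.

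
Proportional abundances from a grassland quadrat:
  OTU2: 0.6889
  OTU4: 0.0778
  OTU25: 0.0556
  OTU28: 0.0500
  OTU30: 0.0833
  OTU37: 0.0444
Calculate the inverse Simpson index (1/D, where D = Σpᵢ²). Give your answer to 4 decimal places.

D = 0.6889² + 0.0778² + 0.0556² + 0.05² + 0.0833² + 0.0444² = 0.4745832 + 0.0060528 + 0.0030914 + 0.0025000 + 0.0069389 + 0.0019714 = 0.4951377 (working shown to 7 dp, full precision carried).
So 1/D = 2.019640, i.e. 2.0196 to 4 decimal places.

2.0196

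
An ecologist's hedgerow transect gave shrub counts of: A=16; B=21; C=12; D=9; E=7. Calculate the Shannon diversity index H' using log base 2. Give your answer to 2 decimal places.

2.22

Total N = 16+21+12+9+7 = 65, so the proportions are 0.2462, 0.3231, 0.1846, 0.1385, 0.1077 (working shown to 4 dp, full precision carried).
Each pᵢ log₂ pᵢ term: 0.2462×(-2.0224)=-0.4978, 0.3231×(-1.6301)=-0.5266, 0.1846×(-2.4374)=-0.4500, 0.1385×(-2.8524)=-0.3950, 0.1077×(-3.2150)=-0.3462.
Sum = -2.2156, so H' = 2.22.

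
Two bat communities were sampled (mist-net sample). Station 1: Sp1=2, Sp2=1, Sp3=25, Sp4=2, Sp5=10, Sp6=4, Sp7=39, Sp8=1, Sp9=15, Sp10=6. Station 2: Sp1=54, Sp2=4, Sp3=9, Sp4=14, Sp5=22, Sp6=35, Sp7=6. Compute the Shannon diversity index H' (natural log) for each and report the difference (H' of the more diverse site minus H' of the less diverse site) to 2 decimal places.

Station 1: N=105, proportions 0.01905, 0.00952, 0.2381, 0.01905, 0.09524, 0.0381, 0.37143, 0.00952, 0.14286, 0.05714, giving H' = 1.73905 (working shown to 5 dp, full precision carried).
Station 2: N=144, proportions 0.375, 0.02778, 0.0625, 0.09722, 0.15278, 0.24306, 0.04167, giving H' = 1.63049.
Difference = |1.73905 − 1.63049| = 0.10856, i.e. 0.11 to 2 decimal places.

0.11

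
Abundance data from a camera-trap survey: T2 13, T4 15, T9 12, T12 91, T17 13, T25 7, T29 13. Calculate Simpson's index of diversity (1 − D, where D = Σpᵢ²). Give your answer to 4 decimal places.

0.6577

Total N = 13+15+12+91+13+7+13 = 164, so the proportions are 0.079268, 0.091463, 0.073171, 0.554878, 0.079268, 0.042683, 0.079268 (working shown to 6 dp, full precision carried).
D = 0.079268² + 0.091463² + 0.073171² + 0.554878² + 0.079268² + 0.042683² + 0.079268² = 0.006283 + 0.008366 + 0.005354 + 0.307890 + 0.006283 + 0.001822 + 0.006283 = 0.342281.
So 1 − D = 0.657719, i.e. 0.6577 to 4 decimal places.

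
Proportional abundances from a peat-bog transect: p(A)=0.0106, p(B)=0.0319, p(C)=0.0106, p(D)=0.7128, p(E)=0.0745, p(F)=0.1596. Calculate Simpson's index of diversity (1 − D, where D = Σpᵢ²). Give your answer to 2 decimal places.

D = 0.0106² + 0.0319² + 0.0106² + 0.7128² + 0.0745² + 0.1596² = 0.0001 + 0.0010 + 0.0001 + 0.5081 + 0.0056 + 0.0255 = 0.5403 (working shown to 4 dp, full precision carried).
So 1 − D = 0.4597, i.e. 0.46 to 2 decimal places.

0.46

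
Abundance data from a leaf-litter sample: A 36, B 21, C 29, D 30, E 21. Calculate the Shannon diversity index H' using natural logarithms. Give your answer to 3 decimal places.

1.587

Total N = 36+21+29+30+21 = 137, so the proportions are 0.26277, 0.15328, 0.21168, 0.21898, 0.15328 (working shown to 5 dp, full precision carried).
Each pᵢ ln pᵢ term: 0.26277×(-1.33646)=-0.35119, 0.15328×(-1.87546)=-0.28748, 0.21168×(-1.55269)=-0.32867, 0.21898×(-1.51878)=-0.33258, 0.15328×(-1.87546)=-0.28748.
Sum = -1.58740, so H' = 1.587.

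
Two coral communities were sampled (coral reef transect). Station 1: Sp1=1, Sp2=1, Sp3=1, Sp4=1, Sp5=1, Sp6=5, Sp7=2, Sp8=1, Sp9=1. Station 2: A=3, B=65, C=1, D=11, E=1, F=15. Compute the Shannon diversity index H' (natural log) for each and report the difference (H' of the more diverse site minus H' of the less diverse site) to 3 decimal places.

0.960

Station 1: N=14, proportions 0.07143, 0.07143, 0.07143, 0.07143, 0.07143, 0.35714, 0.14286, 0.07143, 0.07143, giving H' = 1.96524 (working shown to 5 dp, full precision carried).
Station 2: N=96, proportions 0.03125, 0.67708, 0.01042, 0.11458, 0.01042, 0.15625, giving H' = 1.00572.
Difference = |1.96524 − 1.00572| = 0.95952, i.e. 0.960 to 3 decimal places.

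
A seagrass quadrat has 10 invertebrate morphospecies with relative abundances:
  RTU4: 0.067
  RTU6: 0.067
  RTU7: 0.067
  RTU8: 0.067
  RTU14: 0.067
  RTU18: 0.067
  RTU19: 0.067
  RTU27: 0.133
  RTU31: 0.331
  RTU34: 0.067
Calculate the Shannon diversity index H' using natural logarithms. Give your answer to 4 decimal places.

Each pᵢ ln pᵢ term (working shown to 6 dp, full precision carried): 0.067×(-2.703063)=-0.181105, 0.067×(-2.703063)=-0.181105, 0.067×(-2.703063)=-0.181105, 0.067×(-2.703063)=-0.181105, 0.067×(-2.703063)=-0.181105, 0.067×(-2.703063)=-0.181105, 0.067×(-2.703063)=-0.181105, 0.133×(-2.017406)=-0.268315, 0.331×(-1.105637)=-0.365966, 0.067×(-2.703063)=-0.181105.
Sum = -2.083122, so H' = 2.0831.

2.0831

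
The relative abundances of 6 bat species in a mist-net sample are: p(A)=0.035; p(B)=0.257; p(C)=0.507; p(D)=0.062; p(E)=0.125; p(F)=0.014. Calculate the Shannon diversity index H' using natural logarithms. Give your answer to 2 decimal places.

Each pᵢ ln pᵢ term (working shown to 4 dp, full precision carried): 0.035×(-3.3524)=-0.1173, 0.257×(-1.3587)=-0.3492, 0.507×(-0.6792)=-0.3444, 0.062×(-2.7806)=-0.1724, 0.125×(-2.0794)=-0.2599, 0.014×(-4.2687)=-0.0598.
Sum = -1.3030, so H' = 1.30.

1.30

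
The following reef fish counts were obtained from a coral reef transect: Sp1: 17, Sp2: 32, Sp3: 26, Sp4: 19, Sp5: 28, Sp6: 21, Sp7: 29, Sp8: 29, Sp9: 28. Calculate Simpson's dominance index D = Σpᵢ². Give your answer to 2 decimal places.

Total N = 17+32+26+19+28+21+29+29+28 = 229, so the proportions are 0.0742, 0.1397, 0.1135, 0.083, 0.1223, 0.0917, 0.1266, 0.1266, 0.1223 (working shown to 4 dp, full precision carried).
D = 0.0742² + 0.1397² + 0.1135² + 0.083² + 0.1223² + 0.0917² + 0.1266² + 0.1266² + 0.1223² = 0.0055 + 0.0195 + 0.0129 + 0.0069 + 0.0150 + 0.0084 + 0.0160 + 0.0160 + 0.0150 = 0.1152.
To 2 decimal places, D = 0.12.

0.12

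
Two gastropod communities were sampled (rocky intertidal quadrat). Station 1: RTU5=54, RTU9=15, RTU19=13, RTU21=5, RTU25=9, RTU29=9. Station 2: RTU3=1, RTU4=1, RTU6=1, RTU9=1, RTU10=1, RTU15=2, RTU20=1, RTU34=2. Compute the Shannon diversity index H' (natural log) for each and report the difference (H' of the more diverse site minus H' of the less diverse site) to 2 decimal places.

Station 1: N=105, proportions 0.5143, 0.1429, 0.1238, 0.0476, 0.0857, 0.0857, giving H' = 1.4447 (working shown to 4 dp, full precision carried).
Station 2: N=10, proportions 0.1, 0.1, 0.1, 0.1, 0.1, 0.2, 0.1, 0.2, giving H' = 2.0253.
Difference = |1.4447 − 2.0253| = 0.5806, i.e. 0.58 to 2 decimal places.

0.58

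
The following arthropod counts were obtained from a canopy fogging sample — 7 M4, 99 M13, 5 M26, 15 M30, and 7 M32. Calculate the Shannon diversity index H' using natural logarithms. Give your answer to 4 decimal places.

0.8992

Total N = 7+99+5+15+7 = 133, so the proportions are 0.052632, 0.744361, 0.037594, 0.112782, 0.052632 (working shown to 6 dp, full precision carried).
Each pᵢ ln pᵢ term: 0.052632×(-2.944439)=-0.154970, 0.744361×(-0.295229)=-0.219757, 0.037594×(-3.280911)=-0.123343, 0.112782×(-2.182299)=-0.246124, 0.052632×(-2.944439)=-0.154970.
Sum = -0.899165, so H' = 0.8992.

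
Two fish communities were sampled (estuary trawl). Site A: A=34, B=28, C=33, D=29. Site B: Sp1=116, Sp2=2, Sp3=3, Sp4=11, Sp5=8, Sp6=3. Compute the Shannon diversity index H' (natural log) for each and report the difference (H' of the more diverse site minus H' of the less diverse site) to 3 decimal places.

0.633

Site A: N=124, proportions 0.27419, 0.22581, 0.26613, 0.23387, giving H' = 1.38291 (working shown to 5 dp, full precision carried).
Site B: N=143, proportions 0.81119, 0.01399, 0.02098, 0.07692, 0.05594, 0.02098, giving H' = 0.75021.
Difference = |1.38291 − 0.75021| = 0.63270, i.e. 0.633 to 3 decimal places.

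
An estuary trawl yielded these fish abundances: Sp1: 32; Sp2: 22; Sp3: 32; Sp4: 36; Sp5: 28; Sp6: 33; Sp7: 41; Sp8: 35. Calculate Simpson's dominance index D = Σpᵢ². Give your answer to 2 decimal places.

Total N = 32+22+32+36+28+33+41+35 = 259, so the proportions are 0.1236, 0.0849, 0.1236, 0.139, 0.1081, 0.1274, 0.1583, 0.1351 (working shown to 4 dp, full precision carried).
D = 0.1236² + 0.0849² + 0.1236² + 0.139² + 0.1081² + 0.1274² + 0.1583² + 0.1351² = 0.0153 + 0.0072 + 0.0153 + 0.0193 + 0.0117 + 0.0162 + 0.0251 + 0.0183 = 0.1283.
To 2 decimal places, D = 0.13.

0.13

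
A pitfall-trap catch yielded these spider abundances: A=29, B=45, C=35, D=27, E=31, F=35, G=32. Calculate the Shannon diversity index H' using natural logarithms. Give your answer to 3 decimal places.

Total N = 29+45+35+27+31+35+32 = 234, so the proportions are 0.12393, 0.19231, 0.14957, 0.11538, 0.13248, 0.14957, 0.13675 (working shown to 5 dp, full precision carried).
Each pᵢ ln pᵢ term: 0.12393×(-2.08803)=-0.25877, 0.19231×(-1.64866)=-0.31705, 0.14957×(-1.89997)=-0.28418, 0.11538×(-2.15948)=-0.24917, 0.13248×(-2.02133)=-0.26778, 0.14957×(-1.89997)=-0.28418, 0.13675×(-1.98959)=-0.27208.
Sum = -1.93322, so H' = 1.933.

1.933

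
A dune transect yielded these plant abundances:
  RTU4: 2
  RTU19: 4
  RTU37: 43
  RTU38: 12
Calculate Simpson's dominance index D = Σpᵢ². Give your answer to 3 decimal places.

0.541

Total N = 2+4+43+12 = 61, so the proportions are 0.03279, 0.06557, 0.70492, 0.19672 (working shown to 5 dp, full precision carried).
D = 0.03279² + 0.06557² + 0.70492² + 0.19672² = 0.00107 + 0.00430 + 0.49691 + 0.03870 = 0.54098.
To 3 decimal places, D = 0.541.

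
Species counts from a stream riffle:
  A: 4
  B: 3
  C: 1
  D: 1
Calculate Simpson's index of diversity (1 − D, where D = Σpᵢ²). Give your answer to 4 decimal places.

Total N = 4+3+1+1 = 9, so the proportions are 0.444444, 0.333333, 0.111111, 0.111111 (working shown to 6 dp, full precision carried).
D = 0.444444² + 0.333333² + 0.111111² + 0.111111² = 0.197531 + 0.111111 + 0.012346 + 0.012346 = 0.333333.
So 1 − D = 0.666667, i.e. 0.6667 to 4 decimal places.

0.6667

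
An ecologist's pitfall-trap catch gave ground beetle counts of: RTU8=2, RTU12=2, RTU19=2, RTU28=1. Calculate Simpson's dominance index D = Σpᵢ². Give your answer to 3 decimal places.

0.265

Total N = 2+2+2+1 = 7, so the proportions are 0.28571, 0.28571, 0.28571, 0.14286 (working shown to 5 dp, full precision carried).
D = 0.28571² + 0.28571² + 0.28571² + 0.14286² = 0.08163 + 0.08163 + 0.08163 + 0.02041 = 0.26531.
To 3 decimal places, D = 0.265.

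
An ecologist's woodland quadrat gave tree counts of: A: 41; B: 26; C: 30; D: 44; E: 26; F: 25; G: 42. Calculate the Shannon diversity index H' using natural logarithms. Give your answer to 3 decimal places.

1.918

Total N = 41+26+30+44+26+25+42 = 234, so the proportions are 0.17521, 0.11111, 0.12821, 0.18803, 0.11111, 0.10684, 0.17949 (working shown to 5 dp, full precision carried).
Each pᵢ ln pᵢ term: 0.17521×(-1.74175)=-0.30518, 0.11111×(-2.19722)=-0.24414, 0.12821×(-2.05412)=-0.26335, 0.18803×(-1.67113)=-0.31423, 0.11111×(-2.19722)=-0.24414, 0.10684×(-2.23645)=-0.23894, 0.17949×(-1.71765)=-0.30830.
Sum = -1.91826, so H' = 1.918.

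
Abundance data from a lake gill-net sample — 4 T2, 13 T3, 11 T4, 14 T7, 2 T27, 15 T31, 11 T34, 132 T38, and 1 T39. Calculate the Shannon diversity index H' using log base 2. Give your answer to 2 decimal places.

Total N = 4+13+11+14+2+15+11+132+1 = 203, so the proportions are 0.0197, 0.064, 0.0542, 0.069, 0.0099, 0.0739, 0.0542, 0.6502, 0.0049 (working shown to 4 dp, full precision carried).
Each pᵢ log₂ pᵢ term: 0.0197×(-5.6653)=-0.1116, 0.064×(-3.9649)=-0.2539, 0.0542×(-4.2059)=-0.2279, 0.069×(-3.8580)=-0.2661, 0.0099×(-6.6653)=-0.0657, 0.0739×(-3.7584)=-0.2777, 0.0542×(-4.2059)=-0.2279, 0.6502×(-0.6209)=-0.4038, 0.0049×(-7.6653)=-0.0378.
Sum = -1.8723, so H' = 1.87.

1.87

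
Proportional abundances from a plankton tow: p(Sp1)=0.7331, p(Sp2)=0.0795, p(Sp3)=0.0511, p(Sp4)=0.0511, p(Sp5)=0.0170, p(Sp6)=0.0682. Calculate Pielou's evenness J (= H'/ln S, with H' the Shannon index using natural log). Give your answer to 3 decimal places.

0.550

H' = −Σ pᵢ ln pᵢ = −((-0.22761) + (-0.20129) + (-0.15197) + (-0.15197) + (-0.06927) + (-0.18314)) = 0.98525 (working shown to 5 dp, full precision carried).
With S = 6 species, ln S = 1.79176, so J = 0.98525/1.79176 = 0.54988, i.e. 0.550 to 3 decimal places.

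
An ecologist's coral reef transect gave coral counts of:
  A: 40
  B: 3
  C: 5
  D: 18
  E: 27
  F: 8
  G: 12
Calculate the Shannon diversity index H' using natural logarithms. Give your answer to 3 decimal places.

Total N = 40+3+5+18+27+8+12 = 113, so the proportions are 0.35398, 0.02655, 0.04425, 0.15929, 0.23894, 0.0708, 0.10619 (working shown to 5 dp, full precision carried).
Each pᵢ ln pᵢ term: 0.35398×(-1.03851)=-0.36761, 0.02655×(-3.62878)=-0.09634, 0.04425×(-3.11795)=-0.13796, 0.15929×(-1.83702)=-0.29262, 0.23894×(-1.43155)=-0.34205, 0.0708×(-2.64795)=-0.18747, 0.10619×(-2.24248)=-0.23814.
Sum = -1.66219, so H' = 1.662.

1.662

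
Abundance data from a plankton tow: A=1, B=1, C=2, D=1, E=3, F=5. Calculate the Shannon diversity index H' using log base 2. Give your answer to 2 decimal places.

2.29

Total N = 1+1+2+1+3+5 = 13, so the proportions are 0.0769, 0.0769, 0.1538, 0.0769, 0.2308, 0.3846 (working shown to 4 dp, full precision carried).
Each pᵢ log₂ pᵢ term: 0.0769×(-3.7004)=-0.2846, 0.0769×(-3.7004)=-0.2846, 0.1538×(-2.7004)=-0.4155, 0.0769×(-3.7004)=-0.2846, 0.2308×(-2.1155)=-0.4882, 0.3846×(-1.3785)=-0.5302.
Sum = -2.2878, so H' = 2.29.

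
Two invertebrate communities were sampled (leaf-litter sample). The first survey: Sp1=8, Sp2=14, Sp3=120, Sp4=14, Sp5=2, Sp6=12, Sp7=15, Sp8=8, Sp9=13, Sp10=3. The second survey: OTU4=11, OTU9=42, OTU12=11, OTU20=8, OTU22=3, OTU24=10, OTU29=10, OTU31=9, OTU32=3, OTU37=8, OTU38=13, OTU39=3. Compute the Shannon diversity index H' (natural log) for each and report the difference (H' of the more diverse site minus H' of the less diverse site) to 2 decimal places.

The first survey: N=209, proportions 0.0383, 0.067, 0.5742, 0.067, 0.0096, 0.0574, 0.0718, 0.0383, 0.0622, 0.0144, giving H' = 1.5618 (working shown to 4 dp, full precision carried).
The second survey: N=131, proportions 0.084, 0.3206, 0.084, 0.0611, 0.0229, 0.0763, 0.0763, 0.0687, 0.0229, 0.0611, 0.0992, 0.0229, giving H' = 2.1877.
Difference = |1.5618 − 2.1877| = 0.6259, i.e. 0.63 to 2 decimal places.

0.63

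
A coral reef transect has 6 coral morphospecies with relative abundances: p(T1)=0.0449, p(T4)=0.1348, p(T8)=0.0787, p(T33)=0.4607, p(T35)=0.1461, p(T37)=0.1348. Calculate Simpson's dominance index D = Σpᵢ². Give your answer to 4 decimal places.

0.2781

D = 0.0449² + 0.1348² + 0.0787² + 0.4607² + 0.1461² + 0.1348² = 0.002016 + 0.018171 + 0.006194 + 0.212244 + 0.021345 + 0.018171 = 0.278141 (working shown to 6 dp, full precision carried).
To 4 decimal places, D = 0.2781.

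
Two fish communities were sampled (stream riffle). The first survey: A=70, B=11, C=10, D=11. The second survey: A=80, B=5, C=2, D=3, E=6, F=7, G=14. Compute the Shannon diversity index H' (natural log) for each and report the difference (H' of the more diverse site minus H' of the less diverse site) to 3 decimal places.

0.167

The first survey: N=102, proportions 0.686275, 0.107843, 0.098039, 0.107843, giving H' = 0.966402 (working shown to 6 dp, full precision carried).
The second survey: N=117, proportions 0.683761, 0.042735, 0.017094, 0.025641, 0.051282, 0.059829, 0.119658, giving H' = 1.133027.
Difference = |0.966402 − 1.133027| = 0.166625, i.e. 0.167 to 3 decimal places.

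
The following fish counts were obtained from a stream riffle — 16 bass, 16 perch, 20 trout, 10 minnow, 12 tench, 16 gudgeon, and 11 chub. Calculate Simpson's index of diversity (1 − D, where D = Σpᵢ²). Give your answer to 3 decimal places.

Total N = 16+16+20+10+12+16+11 = 101, so the proportions are 0.15842, 0.15842, 0.19802, 0.09901, 0.11881, 0.15842, 0.10891 (working shown to 5 dp, full precision carried).
D = 0.15842² + 0.15842² + 0.19802² + 0.09901² + 0.11881² + 0.15842² + 0.10891² = 0.02510 + 0.02510 + 0.03921 + 0.00980 + 0.01412 + 0.02510 + 0.01186 = 0.15028.
So 1 − D = 0.84972, i.e. 0.850 to 3 decimal places.

0.850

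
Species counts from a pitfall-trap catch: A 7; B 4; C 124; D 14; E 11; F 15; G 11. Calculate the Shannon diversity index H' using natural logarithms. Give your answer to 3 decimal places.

Total N = 7+4+124+14+11+15+11 = 186, so the proportions are 0.03763, 0.02151, 0.66667, 0.07527, 0.05914, 0.08065, 0.05914 (working shown to 5 dp, full precision carried).
Each pᵢ ln pᵢ term: 0.03763×(-3.27984)=-0.12343, 0.02151×(-3.83945)=-0.08257, 0.66667×(-0.40547)=-0.27031, 0.07527×(-2.58669)=-0.19470, 0.05914×(-2.82785)=-0.16724, 0.08065×(-2.51770)=-0.20304, 0.05914×(-2.82785)=-0.16724.
Sum = -1.20853, so H' = 1.209.

1.209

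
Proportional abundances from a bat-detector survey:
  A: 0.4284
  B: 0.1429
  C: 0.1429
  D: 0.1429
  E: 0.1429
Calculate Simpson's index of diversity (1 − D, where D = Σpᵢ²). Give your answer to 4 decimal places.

D = 0.4284² + 0.1429² + 0.1429² + 0.1429² + 0.1429² = 0.183527 + 0.020420 + 0.020420 + 0.020420 + 0.020420 = 0.265208 (working shown to 6 dp, full precision carried).
So 1 − D = 0.734792, i.e. 0.7348 to 4 decimal places.

0.7348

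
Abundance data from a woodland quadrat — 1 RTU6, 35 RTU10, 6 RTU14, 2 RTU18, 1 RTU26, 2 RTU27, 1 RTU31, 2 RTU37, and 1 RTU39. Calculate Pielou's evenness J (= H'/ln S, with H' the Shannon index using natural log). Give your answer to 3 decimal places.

Total N = 1+35+6+2+1+2+1+2+1 = 51, so the proportions are 0.01961, 0.68627, 0.11765, 0.03922, 0.01961, 0.03922, 0.01961, 0.03922, 0.01961 (working shown to 5 dp, full precision carried).
H' = −Σ pᵢ ln pᵢ = −((-0.07709) + (-0.25837) + (-0.25177) + (-0.12701) + (-0.07709) + (-0.12701) + (-0.07709) + (-0.12701) + (-0.07709)) = 1.19954.
With S = 9 species, ln S = 2.19722, so J = 1.19954/2.19722 = 0.54593, i.e. 0.546 to 3 decimal places.

0.546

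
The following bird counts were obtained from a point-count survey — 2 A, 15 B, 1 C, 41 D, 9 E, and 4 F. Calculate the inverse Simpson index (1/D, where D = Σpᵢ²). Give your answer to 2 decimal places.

2.58

Total N = 2+15+1+41+9+4 = 72, so the proportions are 0.02778, 0.20833, 0.01389, 0.56944, 0.125, 0.05556 (working shown to 5 dp, full precision carried).
D = 0.02778² + 0.20833² + 0.01389² + 0.56944² + 0.125² + 0.05556² = 0.00077 + 0.04340 + 0.00019 + 0.32427 + 0.01562 + 0.00309 = 0.38735.
So 1/D = 2.5817, i.e. 2.58 to 2 decimal places.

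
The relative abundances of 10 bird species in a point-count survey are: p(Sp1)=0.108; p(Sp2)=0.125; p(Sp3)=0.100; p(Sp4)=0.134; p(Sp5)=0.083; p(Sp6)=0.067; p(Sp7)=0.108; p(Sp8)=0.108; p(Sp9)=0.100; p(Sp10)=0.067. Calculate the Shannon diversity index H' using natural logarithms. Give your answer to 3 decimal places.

2.280

Each pᵢ ln pᵢ term (working shown to 5 dp, full precision carried): 0.108×(-2.22562)=-0.24037, 0.125×(-2.07944)=-0.25993, 0.1×(-2.30259)=-0.23026, 0.134×(-2.00992)=-0.26933, 0.083×(-2.48891)=-0.20658, 0.067×(-2.70306)=-0.18111, 0.108×(-2.22562)=-0.24037, 0.108×(-2.22562)=-0.24037, 0.1×(-2.30259)=-0.23026, 0.067×(-2.70306)=-0.18111.
Sum = -2.27967, so H' = 2.280.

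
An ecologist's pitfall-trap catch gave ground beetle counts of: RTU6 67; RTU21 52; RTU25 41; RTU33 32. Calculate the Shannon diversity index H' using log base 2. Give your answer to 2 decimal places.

1.95

Total N = 67+52+41+32 = 192, so the proportions are 0.349, 0.2708, 0.2135, 0.1667 (working shown to 4 dp, full precision carried).
Each pᵢ log₂ pᵢ term: 0.349×(-1.5189)=-0.5300, 0.2708×(-1.8845)=-0.5104, 0.2135×(-2.2274)=-0.4756, 0.1667×(-2.5850)=-0.4308.
Sum = -1.9469, so H' = 1.95.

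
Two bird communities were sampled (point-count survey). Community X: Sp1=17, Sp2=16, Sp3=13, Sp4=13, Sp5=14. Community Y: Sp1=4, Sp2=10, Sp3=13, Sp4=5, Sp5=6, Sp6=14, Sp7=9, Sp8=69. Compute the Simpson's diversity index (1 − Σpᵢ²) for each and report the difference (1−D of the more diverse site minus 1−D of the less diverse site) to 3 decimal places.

Community X: N=73, proportions 0.23288, 0.21918, 0.17808, 0.17808, 0.19178, giving 1−D = 0.79752 (working shown to 5 dp, full precision carried).
Community Y: N=130, proportions 0.03077, 0.07692, 0.1, 0.03846, 0.04615, 0.10769, 0.06923, 0.53077, giving 1−D = 0.68142.
Difference = |0.79752 − 0.68142| = 0.11610, i.e. 0.116 to 3 decimal places.

0.116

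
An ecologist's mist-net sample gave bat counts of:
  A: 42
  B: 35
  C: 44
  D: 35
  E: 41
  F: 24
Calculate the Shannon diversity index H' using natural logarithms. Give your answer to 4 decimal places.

Total N = 42+35+44+35+41+24 = 221, so the proportions are 0.190045, 0.158371, 0.199095, 0.158371, 0.18552, 0.108597 (working shown to 6 dp, full precision carried).
Each pᵢ ln pᵢ term: 0.190045×(-1.660493)=-0.315569, 0.158371×(-1.842815)=-0.291848, 0.199095×(-1.613973)=-0.321334, 0.158371×(-1.842815)=-0.291848, 0.18552×(-1.684591)=-0.312526, 0.108597×(-2.220109)=-0.241098.
Sum = -1.774223, so H' = 1.7742.

1.7742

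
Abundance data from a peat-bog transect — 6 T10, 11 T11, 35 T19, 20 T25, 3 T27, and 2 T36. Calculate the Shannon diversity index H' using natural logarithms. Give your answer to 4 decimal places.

1.4066

Total N = 6+11+35+20+3+2 = 77, so the proportions are 0.077922, 0.142857, 0.454545, 0.25974, 0.038961, 0.025974 (working shown to 6 dp, full precision carried).
Each pᵢ ln pᵢ term: 0.077922×(-2.552046)=-0.198861, 0.142857×(-1.945910)=-0.277987, 0.454545×(-0.788457)=-0.358390, 0.25974×(-1.348073)=-0.350149, 0.038961×(-3.245193)=-0.126436, 0.025974×(-3.650658)=-0.094822.
Sum = -1.406645, so H' = 1.4066.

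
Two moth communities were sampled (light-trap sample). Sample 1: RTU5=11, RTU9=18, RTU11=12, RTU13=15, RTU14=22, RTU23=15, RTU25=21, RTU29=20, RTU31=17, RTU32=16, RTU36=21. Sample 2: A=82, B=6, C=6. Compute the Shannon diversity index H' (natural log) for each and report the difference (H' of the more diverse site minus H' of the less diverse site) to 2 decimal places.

Sample 1: N=188, proportions 0.0585, 0.0957, 0.0638, 0.0798, 0.117, 0.0798, 0.1117, 0.1064, 0.0904, 0.0851, 0.1117, giving H' = 2.3759 (working shown to 4 dp, full precision carried).
Sample 2: N=94, proportions 0.8723, 0.0638, 0.0638, giving H' = 0.4704.
Difference = |2.3759 − 0.4704| = 1.9055, i.e. 1.91 to 2 decimal places.

1.91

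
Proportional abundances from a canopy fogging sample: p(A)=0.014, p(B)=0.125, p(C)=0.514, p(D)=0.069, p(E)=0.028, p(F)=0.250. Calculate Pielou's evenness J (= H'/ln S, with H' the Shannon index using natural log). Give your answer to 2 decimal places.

H' = −Σ pᵢ ln pᵢ = −((-0.0598) + (-0.2599) + (-0.3421) + (-0.1845) + (-0.1001) + (-0.3466)) = 1.2929 (working shown to 4 dp, full precision carried).
With S = 6 species, ln S = 1.7918, so J = 1.2929/1.7918 = 0.7216, i.e. 0.72 to 2 decimal places.

0.72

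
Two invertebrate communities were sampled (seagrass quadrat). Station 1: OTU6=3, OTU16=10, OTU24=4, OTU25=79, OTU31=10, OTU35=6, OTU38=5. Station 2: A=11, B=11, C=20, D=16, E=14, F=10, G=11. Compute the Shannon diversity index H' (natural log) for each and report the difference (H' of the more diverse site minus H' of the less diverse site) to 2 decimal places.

0.73

Station 1: N=117, proportions 0.0256, 0.0855, 0.0342, 0.6752, 0.0855, 0.0513, 0.0427, giving H' = 1.1820 (working shown to 4 dp, full precision carried).
Station 2: N=93, proportions 0.1183, 0.1183, 0.2151, 0.172, 0.1505, 0.1075, 0.1183, giving H' = 1.9156.
Difference = |1.1820 − 1.9156| = 0.7336, i.e. 0.73 to 2 decimal places.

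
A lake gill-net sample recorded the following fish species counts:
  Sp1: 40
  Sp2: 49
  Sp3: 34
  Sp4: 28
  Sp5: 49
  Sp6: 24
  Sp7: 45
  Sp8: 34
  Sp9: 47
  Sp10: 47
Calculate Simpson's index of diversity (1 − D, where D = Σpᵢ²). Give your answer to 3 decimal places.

0.895

Total N = 40+49+34+28+49+24+45+34+47+47 = 397, so the proportions are 0.10076, 0.12343, 0.08564, 0.07053, 0.12343, 0.06045, 0.11335, 0.08564, 0.11839, 0.11839 (working shown to 5 dp, full precision carried).
D = 0.10076² + 0.12343² + 0.08564² + 0.07053² + 0.12343² + 0.06045² + 0.11335² + 0.08564² + 0.11839² + 0.11839² = 0.01015 + 0.01523 + 0.00733 + 0.00497 + 0.01523 + 0.00365 + 0.01285 + 0.00733 + 0.01402 + 0.01402 = 0.10480.
So 1 − D = 0.89520, i.e. 0.895 to 3 decimal places.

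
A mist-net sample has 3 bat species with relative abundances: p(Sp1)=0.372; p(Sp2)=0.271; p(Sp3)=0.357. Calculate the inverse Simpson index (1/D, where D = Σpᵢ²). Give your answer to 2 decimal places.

2.95

D = 0.372² + 0.271² + 0.357² = 0.13838 + 0.07344 + 0.12745 = 0.33927 (working shown to 5 dp, full precision carried).
So 1/D = 2.9475, i.e. 2.95 to 2 decimal places.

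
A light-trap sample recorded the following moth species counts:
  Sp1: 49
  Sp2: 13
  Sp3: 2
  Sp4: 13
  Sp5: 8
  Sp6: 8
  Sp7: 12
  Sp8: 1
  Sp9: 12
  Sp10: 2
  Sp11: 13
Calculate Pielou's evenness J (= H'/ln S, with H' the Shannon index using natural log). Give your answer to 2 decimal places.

0.83

Total N = 49+13+2+13+8+8+12+1+12+2+13 = 133, so the proportions are 0.3684, 0.0977, 0.015, 0.0977, 0.0602, 0.0602, 0.0902, 0.0075, 0.0902, 0.015, 0.0977 (working shown to 4 dp, full precision carried).
H' = −Σ pᵢ ln pᵢ = −((-0.3679) + (-0.2273) + (-0.0631) + (-0.2273) + (-0.1691) + (-0.1691) + (-0.2170) + (-0.0368) + (-0.2170) + (-0.0631) + (-0.2273)) = 1.9850.
With S = 11 species, ln S = 2.3979, so J = 1.9850/2.3979 = 0.8278, i.e. 0.83 to 2 decimal places.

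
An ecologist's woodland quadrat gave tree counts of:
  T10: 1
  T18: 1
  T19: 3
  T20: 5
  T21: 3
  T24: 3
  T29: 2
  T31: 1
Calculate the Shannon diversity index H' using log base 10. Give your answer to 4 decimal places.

0.8371

Total N = 1+1+3+5+3+3+2+1 = 19, so the proportions are 0.052632, 0.052632, 0.157895, 0.263158, 0.157895, 0.157895, 0.105263, 0.052632 (working shown to 6 dp, full precision carried).
Each pᵢ log₁₀ pᵢ term: 0.052632×(-1.278754)=-0.067303, 0.052632×(-1.278754)=-0.067303, 0.157895×(-0.801632)=-0.126574, 0.263158×(-0.579784)=-0.152575, 0.157895×(-0.801632)=-0.126574, 0.157895×(-0.801632)=-0.126574, 0.105263×(-0.977724)=-0.102918, 0.052632×(-1.278754)=-0.067303.
Sum = -0.837122, so H' = 0.8371.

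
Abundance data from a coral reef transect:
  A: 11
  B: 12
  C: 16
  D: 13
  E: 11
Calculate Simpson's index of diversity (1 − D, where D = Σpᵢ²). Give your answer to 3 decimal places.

Total N = 11+12+16+13+11 = 63, so the proportions are 0.1746, 0.19048, 0.25397, 0.20635, 0.1746 (working shown to 5 dp, full precision carried).
D = 0.1746² + 0.19048² + 0.25397² + 0.20635² + 0.1746² = 0.03049 + 0.03628 + 0.06450 + 0.04258 + 0.03049 = 0.20433.
So 1 − D = 0.79567, i.e. 0.796 to 3 decimal places.

0.796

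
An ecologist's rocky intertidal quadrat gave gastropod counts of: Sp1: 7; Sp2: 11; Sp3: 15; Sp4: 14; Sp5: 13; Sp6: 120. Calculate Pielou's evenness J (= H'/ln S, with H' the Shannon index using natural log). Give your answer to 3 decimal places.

0.649

Total N = 7+11+15+14+13+120 = 180, so the proportions are 0.03889, 0.06111, 0.08333, 0.07778, 0.07222, 0.66667 (working shown to 5 dp, full precision carried).
H' = −Σ pᵢ ln pᵢ = −((-0.12627) + (-0.17081) + (-0.20708) + (-0.19864) + (-0.18980) + (-0.27031)) = 1.16291.
With S = 6 species, ln S = 1.79176, so J = 1.16291/1.79176 = 0.64903, i.e. 0.649 to 3 decimal places.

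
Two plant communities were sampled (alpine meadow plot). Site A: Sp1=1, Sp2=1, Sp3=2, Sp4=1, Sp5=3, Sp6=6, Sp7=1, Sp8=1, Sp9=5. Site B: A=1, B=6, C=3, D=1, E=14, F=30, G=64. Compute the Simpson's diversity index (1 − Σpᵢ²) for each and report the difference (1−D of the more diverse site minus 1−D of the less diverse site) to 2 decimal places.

Site A: N=21, proportions 0.04762, 0.04762, 0.09524, 0.04762, 0.14286, 0.28571, 0.04762, 0.04762, 0.2381, giving 1−D = 0.82086 (working shown to 5 dp, full precision carried).
Site B: N=119, proportions 0.0084, 0.05042, 0.02521, 0.0084, 0.11765, 0.2521, 0.53782, giving 1−D = 0.63004.
Difference = |0.82086 − 0.63004| = 0.19082, i.e. 0.19 to 2 decimal places.

0.19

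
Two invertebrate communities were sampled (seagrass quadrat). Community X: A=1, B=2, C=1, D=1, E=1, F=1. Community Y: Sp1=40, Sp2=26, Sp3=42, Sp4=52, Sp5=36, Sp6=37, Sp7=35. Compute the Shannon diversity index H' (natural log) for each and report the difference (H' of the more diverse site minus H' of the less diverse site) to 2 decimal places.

0.18

Community X: N=7, proportions 0.1429, 0.2857, 0.1429, 0.1429, 0.1429, 0.1429, giving H' = 1.7479 (working shown to 4 dp, full precision carried).
Community Y: N=268, proportions 0.1493, 0.097, 0.1567, 0.194, 0.1343, 0.1381, 0.1306, giving H' = 1.9277.
Difference = |1.7479 − 1.9277| = 0.1798, i.e. 0.18 to 2 decimal places.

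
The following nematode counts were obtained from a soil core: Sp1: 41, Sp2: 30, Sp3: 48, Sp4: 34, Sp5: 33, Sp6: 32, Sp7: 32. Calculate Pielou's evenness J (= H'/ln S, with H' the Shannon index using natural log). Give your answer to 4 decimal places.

0.9932

Total N = 41+30+48+34+33+32+32 = 250, so the proportions are 0.164, 0.12, 0.192, 0.136, 0.132, 0.128, 0.128 (working shown to 6 dp, full precision carried).
H' = −Σ pᵢ ln pᵢ = −((-0.296494) + (-0.254432) + (-0.316850) + (-0.271334) + (-0.267294) + (-0.263133) + (-0.263133)) = 1.932668.
With S = 7 species, ln S = 1.945910, so J = 1.932668/1.945910 = 0.993195, i.e. 0.9932 to 4 decimal places.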